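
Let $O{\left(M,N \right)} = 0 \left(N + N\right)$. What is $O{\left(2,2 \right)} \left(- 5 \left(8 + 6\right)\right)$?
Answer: $0$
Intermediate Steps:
$O{\left(M,N \right)} = 0$ ($O{\left(M,N \right)} = 0 \cdot 2 N = 0$)
$O{\left(2,2 \right)} \left(- 5 \left(8 + 6\right)\right) = 0 \left(- 5 \left(8 + 6\right)\right) = 0 \left(\left(-5\right) 14\right) = 0 \left(-70\right) = 0$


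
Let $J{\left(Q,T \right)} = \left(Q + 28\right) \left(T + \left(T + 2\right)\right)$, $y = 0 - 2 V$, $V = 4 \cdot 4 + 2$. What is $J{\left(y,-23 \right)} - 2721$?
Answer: $-2369$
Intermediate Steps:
$V = 18$ ($V = 16 + 2 = 18$)
$y = -36$ ($y = 0 - 36 = -36$)
$J{\left(Q,T \right)} = \left(2 + 2 T\right) \left(28 + Q\right)$ ($J{\left(Q,T \right)} = \left(28 + Q\right) \left(T + \left(2 + T\right)\right) = \left(28 + Q\right) \left(2 + 2 T\right) = \left(2 + 2 T\right) \left(28 + Q\right)$)
$J{\left(y,-23 \right)} - 2721 = \left(56 + 2 \left(-36\right) + 56 \left(-23\right) + 2 \left(-36\right) \left(-23\right)\right) - 2721 = \left(56 - 72 - 1288 + 1656\right) - 2721 = 352 - 2721 = -2369$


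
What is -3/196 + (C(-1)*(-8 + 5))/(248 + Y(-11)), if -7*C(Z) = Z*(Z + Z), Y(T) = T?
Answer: -181/15484 ≈ -0.011689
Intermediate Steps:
C(Z) = -2*Z**2/7 (C(Z) = -Z*(Z + Z)/7 = -Z*2*Z/7 = -2*Z**2/7)
-3/196 + (C(-1)*(-8 + 5))/(248 + Y(-11)) = -3/196 + ((-2/7*(-1)**2)*(-8 + 5))/(248 - 11) = -3*1/196 + (-2/7*1*(-3))/237 = -3/196 - 2/7*(-3)*(1/237) = -3/196 + (6/7)*(1/237) = -3/196 + 2/553 = -181/15484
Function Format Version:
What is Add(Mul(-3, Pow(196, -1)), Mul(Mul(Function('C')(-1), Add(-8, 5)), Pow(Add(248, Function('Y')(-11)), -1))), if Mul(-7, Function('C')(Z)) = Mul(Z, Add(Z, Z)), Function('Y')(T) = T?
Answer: Rational(-181, 15484) ≈ -0.011689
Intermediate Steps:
Function('C')(Z) = Mul(Rational(-2, 7), Pow(Z, 2)) (Function('C')(Z) = Mul(Rational(-1, 7), Mul(Z, Add(Z, Z))) = Mul(Rational(-1, 7), Mul(Z, Mul(2, Z))) = Mul(Rational(-1, 7), Mul(2, Pow(Z, 2))) = Mul(Rational(-2, 7), Pow(Z, 2)))
Add(Mul(-3, Pow(196, -1)), Mul(Mul(Function('C')(-1), Add(-8, 5)), Pow(Add(248, Function('Y')(-11)), -1))) = Add(Mul(-3, Pow(196, -1)), Mul(Mul(Mul(Rational(-2, 7), Pow(-1, 2)), Add(-8, 5)), Pow(Add(248, -11), -1))) = Add(Mul(-3, Rational(1, 196)), Mul(Mul(Mul(Rational(-2, 7), 1), -3), Pow(237, -1))) = Add(Rational(-3, 196), Mul(Mul(Rational(-2, 7), -3), Rational(1, 237))) = Add(Rational(-3, 196), Mul(Rational(6, 7), Rational(1, 237))) = Add(Rational(-3, 196), Rational(2, 553)) = Rational(-181, 15484)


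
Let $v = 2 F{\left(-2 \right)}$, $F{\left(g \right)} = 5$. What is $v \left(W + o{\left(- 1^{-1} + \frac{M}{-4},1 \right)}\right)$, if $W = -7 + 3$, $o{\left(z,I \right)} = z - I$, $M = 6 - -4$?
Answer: $-85$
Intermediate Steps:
$M = 10$ ($M = 6 + 4 = 10$)
$v = 10$ ($v = 2 \cdot 5 = 10$)
$W = -4$
$v \left(W + o{\left(- 1^{-1} + \frac{M}{-4},1 \right)}\right) = 10 \left(-4 + \left(\left(- 1^{-1} + \frac{10}{-4}\right) - 1\right)\right) = 10 \left(-4 + \left(\left(\left(-1\right) 1 + 10 \left(- \frac{1}{4}\right)\right) - 1\right)\right) = 10 \left(-4 - \frac{9}{2}\right) = 10 \left(- \frac{17}{2}\right) = -85$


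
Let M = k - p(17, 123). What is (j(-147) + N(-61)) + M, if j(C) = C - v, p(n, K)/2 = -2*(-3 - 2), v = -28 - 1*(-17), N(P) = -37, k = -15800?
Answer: -15993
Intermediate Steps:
v = -11 (v = -28 + 17 = -11)
p(n, K) = 20 (p(n, K) = 2*(-2*(-3 - 2)) = 2*(-2*(-5)) = 2*10 = 20)
j(C) = 11 + C (j(C) = C - 1*(-11) = C + 11 = 11 + C)
M = -15820 (M = -15800 - 1*20 = -15800 - 20 = -15820)
(j(-147) + N(-61)) + M = ((11 - 147) - 37) - 15820 = (-136 - 37) - 15820 = -173 - 15820 = -15993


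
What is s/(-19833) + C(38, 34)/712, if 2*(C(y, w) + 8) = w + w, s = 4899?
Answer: -495405/2353516 ≈ -0.21050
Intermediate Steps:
C(y, w) = -8 + w (C(y, w) = -8 + (w + w)/2 = -8 + (2*w)/2 = -8 + w)
s/(-19833) + C(38, 34)/712 = 4899/(-19833) + (-8 + 34)/712 = 4899*(-1/19833) + 26*(1/712) = -1633/6611 + 13/356 = -495405/2353516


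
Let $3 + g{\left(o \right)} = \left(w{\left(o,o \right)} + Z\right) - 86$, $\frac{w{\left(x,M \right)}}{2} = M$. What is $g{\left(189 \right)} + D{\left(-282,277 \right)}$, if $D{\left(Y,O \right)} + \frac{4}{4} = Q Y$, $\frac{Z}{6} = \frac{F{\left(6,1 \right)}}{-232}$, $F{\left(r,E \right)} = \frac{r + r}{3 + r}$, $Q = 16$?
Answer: $- \frac{122497}{29} \approx -4224.0$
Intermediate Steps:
$F{\left(r,E \right)} = \frac{2 r}{3 + r}$
$w{\left(x,M \right)} = 2 M$
$Z = - \frac{1}{29}$ ($Z = 6 \frac{2 \cdot 6 \frac{1}{3 + 6}}{-232} = 6 \cdot 2 \cdot 6 \cdot \frac{1}{9} \left(- \frac{1}{232}\right) = 6 \cdot \frac{4}{3} \left(- \frac{1}{232}\right) = 6 \left(- \frac{1}{174}\right) = - \frac{1}{29} \approx -0.034483$)
$g{\left(o \right)} = - \frac{2582}{29} + 2 o$ ($g{\left(o \right)} = -3 + \left(\left(2 o - \frac{1}{29}\right) - 86\right) = -3 + \left(\left(- \frac{1}{29} + 2 o\right) - 86\right) = -3 + \left(- \frac{2495}{29} + 2 o\right) = - \frac{2582}{29} + 2 o$)
$D{\left(Y,O \right)} = -1 + 16 Y$
$g{\left(189 \right)} + D{\left(-282,277 \right)} = \left(- \frac{2582}{29} + 2 \cdot 189\right) + \left(-1 + 16 \left(-282\right)\right) = \left(- \frac{2582}{29} + 378\right) - 4513 = \frac{8380}{29} - 4513 = - \frac{122497}{29}$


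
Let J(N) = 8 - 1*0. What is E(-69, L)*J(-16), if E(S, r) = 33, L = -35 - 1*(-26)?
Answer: 264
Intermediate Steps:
L = -9 (L = -35 + 26 = -9)
J(N) = 8 (J(N) = 8 + 0 = 8)
E(-69, L)*J(-16) = 33*8 = 264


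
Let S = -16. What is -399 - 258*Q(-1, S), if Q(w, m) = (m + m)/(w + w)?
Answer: -4527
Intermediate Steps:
Q(w, m) = m/w (Q(w, m) = (2*m)/((2*w)) = (2*m)*(1/(2*w)) = m/w)
-399 - 258*Q(-1, S) = -399 - (-4128)/(-1) = -399 - (-4128)*(-1) = -399 - 258*16 = -399 - 4128 = -4527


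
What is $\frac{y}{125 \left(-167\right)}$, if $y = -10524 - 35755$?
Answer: $\frac{46279}{20875} \approx 2.217$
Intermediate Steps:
$y = -46279$ ($y = -10524 - 35755 = -46279$)
$\frac{y}{125 \left(-167\right)} = - \frac{46279}{125 \left(-167\right)} = - \frac{46279}{-20875} = \left(-46279\right) \left(- \frac{1}{20875}\right) = \frac{46279}{20875}$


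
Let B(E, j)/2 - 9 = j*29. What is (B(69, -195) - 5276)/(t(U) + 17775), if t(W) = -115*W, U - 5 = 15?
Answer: -16568/15475 ≈ -1.0706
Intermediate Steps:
U = 20 (U = 5 + 15 = 20)
B(E, j) = 18 + 58*j (B(E, j) = 18 + 2*(j*29) = 18 + 2*(29*j) = 18 + 58*j)
(B(69, -195) - 5276)/(t(U) + 17775) = ((18 + 58*(-195)) - 5276)/(-115*20 + 17775) = ((18 - 11310) - 5276)/(-2300 + 17775) = (-11292 - 5276)/15475 = -16568*1/15475 = -16568/15475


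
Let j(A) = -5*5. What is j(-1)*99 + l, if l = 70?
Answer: -2405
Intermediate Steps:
j(A) = -25
j(-1)*99 + l = -25*99 + 70 = -2475 + 70 = -2405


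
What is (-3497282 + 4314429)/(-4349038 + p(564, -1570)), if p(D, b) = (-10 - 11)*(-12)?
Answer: -817147/4348786 ≈ -0.18790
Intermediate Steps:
p(D, b) = 252 (p(D, b) = -21*(-12) = 252)
(-3497282 + 4314429)/(-4349038 + p(564, -1570)) = (-3497282 + 4314429)/(-4349038 + 252) = 817147/(-4348786) = 817147*(-1/4348786) = -817147/4348786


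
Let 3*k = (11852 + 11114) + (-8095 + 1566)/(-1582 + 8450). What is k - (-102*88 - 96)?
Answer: 114881149/6868 ≈ 16727.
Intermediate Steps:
k = 52574653/6868 (k = ((11852 + 11114) + (-8095 + 1566)/(-1582 + 8450))/3 = (22966 - 6529/6868)/3 = (1/3)*(157723959/6868) = 52574653/6868 ≈ 7655.0)
k - (-102*88 - 96) = 52574653/6868 - (-102*88 - 96) = 52574653/6868 - (-8976 - 96) = 52574653/6868 - 1*(-9072) = 52574653/6868 + 9072 = 114881149/6868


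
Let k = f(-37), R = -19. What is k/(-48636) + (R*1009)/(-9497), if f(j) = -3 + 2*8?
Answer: 932277295/461896092 ≈ 2.0184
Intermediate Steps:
f(j) = 13 (f(j) = -3 + 16 = 13)
k = 13
k/(-48636) + (R*1009)/(-9497) = 13/(-48636) - 19*1009/(-9497) = 13*(-1/48636) - 19171*(-1/9497) = -13/48636 + 19171/9497 = 932277295/461896092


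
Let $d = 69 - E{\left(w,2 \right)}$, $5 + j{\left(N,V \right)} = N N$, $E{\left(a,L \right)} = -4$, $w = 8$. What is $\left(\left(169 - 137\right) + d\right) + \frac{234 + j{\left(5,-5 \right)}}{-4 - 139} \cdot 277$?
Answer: $- \frac{55343}{143} \approx -387.01$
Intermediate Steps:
$j{\left(N,V \right)} = -5 + N^{2}$ ($j{\left(N,V \right)} = -5 + N N = -5 + N^{2}$)
$d = 73$ ($d = 69 - -4 = 69 + 4 = 73$)
$\left(\left(169 - 137\right) + d\right) + \frac{234 + j{\left(5,-5 \right)}}{-4 - 139} \cdot 277 = \left(\left(169 - 137\right) + 73\right) + \frac{234 - \left(5 - 5^{2}\right)}{-4 - 139} \cdot 277 = \left(32 + 73\right) + \frac{234 + \left(-5 + 25\right)}{-143} \cdot 277 = 105 + \left(234 + 20\right) \left(- \frac{1}{143}\right) 277 = 105 + 254 \left(- \frac{1}{143}\right) 277 = 105 - \frac{70358}{143} = - \frac{55343}{143}$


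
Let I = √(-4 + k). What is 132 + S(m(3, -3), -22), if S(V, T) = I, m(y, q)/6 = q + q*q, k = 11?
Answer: 132 + √7 ≈ 134.65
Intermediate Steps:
m(y, q) = 6*q + 6*q² (m(y, q) = 6*(q + q*q) = 6*(q + q²) = 6*q + 6*q²)
I = √7 (I = √(-4 + 11) = √7 ≈ 2.6458)
S(V, T) = √7
132 + S(m(3, -3), -22) = 132 + √7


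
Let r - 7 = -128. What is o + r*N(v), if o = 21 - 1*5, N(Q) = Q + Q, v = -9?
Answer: 2194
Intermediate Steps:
r = -121 (r = 7 - 128 = -121)
N(Q) = 2*Q
o = 16 (o = 21 - 5 = 16)
o + r*N(v) = 16 - 242*(-9) = 16 - 121*(-18) = 16 + 2178 = 2194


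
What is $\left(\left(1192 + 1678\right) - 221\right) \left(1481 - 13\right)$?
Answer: $3888732$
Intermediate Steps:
$\left(\left(1192 + 1678\right) - 221\right) \left(1481 - 13\right) = \left(2870 - 221\right) 1468 = 2649 \cdot 1468 = 3888732$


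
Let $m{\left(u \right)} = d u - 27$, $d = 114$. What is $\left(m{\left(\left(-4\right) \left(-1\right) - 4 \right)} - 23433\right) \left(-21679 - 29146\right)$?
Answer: $1192354500$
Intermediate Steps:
$m{\left(u \right)} = -27 + 114 u$ ($m{\left(u \right)} = 114 u - 27 = -27 + 114 u$)
$\left(m{\left(\left(-4\right) \left(-1\right) - 4 \right)} - 23433\right) \left(-21679 - 29146\right) = \left(\left(-27 + 114 \left(\left(-4\right) \left(-1\right) - 4\right)\right) - 23433\right) \left(-21679 - 29146\right) = \left(\left(-27 + 114 \left(4 - 4\right)\right) - 23433\right) \left(-50825\right) = \left(\left(-27 + 114 \cdot 0\right) - 23433\right) \left(-50825\right) = \left(\left(-27 + 0\right) - 23433\right) \left(-50825\right) = \left(-27 - 23433\right) \left(-50825\right) = \left(-23460\right) \left(-50825\right) = 1192354500$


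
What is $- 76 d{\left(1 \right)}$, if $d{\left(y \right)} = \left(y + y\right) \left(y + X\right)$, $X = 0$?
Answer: $-152$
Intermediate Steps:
$d{\left(y \right)} = 2 y^{2}$ ($d{\left(y \right)} = \left(y + y\right) \left(y + 0\right) = 2 y y = 2 y^{2}$)
$- 76 d{\left(1 \right)} = - 76 \cdot 2 \cdot 1^{2} = - 76 \cdot 2 \cdot 1 = \left(-76\right) 2 = -152$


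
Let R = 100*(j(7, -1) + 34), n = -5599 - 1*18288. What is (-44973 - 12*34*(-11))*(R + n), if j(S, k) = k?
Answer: 833464695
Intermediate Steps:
n = -23887 (n = -5599 - 18288 = -23887)
R = 3300 (R = 100*(-1 + 34) = 100*33 = 3300)
(-44973 - 12*34*(-11))*(R + n) = (-44973 - 12*34*(-11))*(3300 - 23887) = (-44973 - 408*(-11))*(-20587) = (-44973 + 4488)*(-20587) = -40485*(-20587) = 833464695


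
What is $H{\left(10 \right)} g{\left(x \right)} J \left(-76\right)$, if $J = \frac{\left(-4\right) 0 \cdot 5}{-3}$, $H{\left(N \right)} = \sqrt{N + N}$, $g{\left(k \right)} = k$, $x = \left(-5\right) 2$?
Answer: $0$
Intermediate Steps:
$x = -10$
$H{\left(N \right)} = \sqrt{2} \sqrt{N}$ ($H{\left(N \right)} = \sqrt{2 N} = \sqrt{2} \sqrt{N}$)
$J = 0$ ($J = 0 \cdot 5 \left(- \frac{1}{3}\right) = 0 \left(- \frac{1}{3}\right) = 0$)
$H{\left(10 \right)} g{\left(x \right)} J \left(-76\right) = \sqrt{2} \sqrt{10} \left(\left(-10\right) 0\right) \left(-76\right) = 2 \sqrt{5} \cdot 0 \left(-76\right) = 0 \left(-76\right) = 0$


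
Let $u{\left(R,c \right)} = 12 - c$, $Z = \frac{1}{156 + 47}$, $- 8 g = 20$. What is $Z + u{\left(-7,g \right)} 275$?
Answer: $\frac{1618927}{406} \approx 3987.5$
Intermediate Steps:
$g = - \frac{5}{2}$ ($g = \left(- \frac{1}{8}\right) 20 = - \frac{5}{2} \approx -2.5$)
$Z = \frac{1}{203} \approx 0.0049261$
$Z + u{\left(-7,g \right)} 275 = \frac{1}{203} + \left(12 - - \frac{5}{2}\right) 275 = \frac{1}{203} + \left(12 + \frac{5}{2}\right) 275 = \frac{1}{203} + \frac{29}{2} \cdot 275 = \frac{1}{203} + \frac{7975}{2} = \frac{1618927}{406}$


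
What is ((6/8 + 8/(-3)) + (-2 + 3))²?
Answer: 121/144 ≈ 0.84028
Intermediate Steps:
((6/8 + 8/(-3)) + (-2 + 3))² = ((6*(⅛) + 8*(-⅓)) + 1)² = ((¾ - 8/3) + 1)² = (-23/12 + 1)² = (-11/12)² = 121/144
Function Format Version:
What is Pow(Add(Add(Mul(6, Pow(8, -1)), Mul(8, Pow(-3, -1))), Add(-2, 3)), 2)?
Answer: Rational(121, 144) ≈ 0.84028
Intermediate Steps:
Pow(Add(Add(Mul(6, Pow(8, -1)), Mul(8, Pow(-3, -1))), Add(-2, 3)), 2) = Pow(Add(Add(Mul(6, Rational(1, 8)), Mul(8, Rational(-1, 3))), 1), 2) = Pow(Add(Add(Rational(3, 4), Rational(-8, 3)), 1), 2) = Pow(Add(Rational(-23, 12), 1), 2) = Pow(Rational(-11, 12), 2) = Rational(121, 144)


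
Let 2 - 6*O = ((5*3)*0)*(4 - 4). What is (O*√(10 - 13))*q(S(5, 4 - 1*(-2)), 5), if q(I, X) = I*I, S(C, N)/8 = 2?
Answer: 256*I*√3/3 ≈ 147.8*I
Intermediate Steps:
S(C, N) = 16 (S(C, N) = 8*2 = 16)
q(I, X) = I²
O = ⅓ (O = ⅓ - (5*3)*0*(4 - 4)/6 = ⅓ - 15*0*0/6 = ⅓ - 0*0 = ⅓ - ⅙*0 = ⅓ + 0 = ⅓ ≈ 0.33333)
(O*√(10 - 13))*q(S(5, 4 - 1*(-2)), 5) = (√(10 - 13)/3)*16² = (√(-3)/3)*256 = ((I*√3)/3)*256 = (I*√3/3)*256 = 256*I*√3/3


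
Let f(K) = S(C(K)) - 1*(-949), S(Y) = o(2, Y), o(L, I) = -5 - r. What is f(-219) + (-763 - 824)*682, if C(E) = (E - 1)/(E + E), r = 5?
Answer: -1081395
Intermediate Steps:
C(E) = (-1 + E)/(2*E) (C(E) = (-1 + E)/((2*E)) = (-1 + E)*(1/(2*E)) = (-1 + E)/(2*E))
o(L, I) = -10 (o(L, I) = -5 - 1*5 = -5 - 5 = -10)
S(Y) = -10
f(K) = 939 (f(K) = -10 - 1*(-949) = -10 + 949 = 939)
f(-219) + (-763 - 824)*682 = 939 + (-763 - 824)*682 = 939 - 1587*682 = 939 - 1082334 = -1081395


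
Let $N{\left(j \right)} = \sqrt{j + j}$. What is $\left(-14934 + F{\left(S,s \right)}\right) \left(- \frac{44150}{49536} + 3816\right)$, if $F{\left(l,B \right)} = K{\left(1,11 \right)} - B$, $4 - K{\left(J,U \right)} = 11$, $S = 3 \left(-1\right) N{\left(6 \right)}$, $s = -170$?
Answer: $- \frac{1395750386623}{24768} \approx -5.6353 \cdot 10^{7}$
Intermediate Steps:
$N{\left(j \right)} = \sqrt{2} \sqrt{j}$ ($N{\left(j \right)} = \sqrt{2 j} = \sqrt{2} \sqrt{j}$)
$S = - 6 \sqrt{3}$ ($S = 3 \left(-1\right) \sqrt{2} \sqrt{6} = - 3 \cdot 2 \sqrt{3} = - 6 \sqrt{3} \approx -10.392$)
$K{\left(J,U \right)} = -7$ ($K{\left(J,U \right)} = 4 - 11 = -7$)
$F{\left(l,B \right)} = -7 - B$
$\left(-14934 + F{\left(S,s \right)}\right) \left(- \frac{44150}{49536} + 3816\right) = \left(-14934 - -163\right) \left(- \frac{44150}{49536} + 3816\right) = \left(-14934 + \left(-7 + 170\right)\right) \left(\left(-44150\right) \frac{1}{49536} + 3816\right) = \left(-14934 + 163\right) \left(- \frac{22075}{24768} + 3816\right) = \left(-14771\right) \frac{94492613}{24768} = - \frac{1395750386623}{24768}$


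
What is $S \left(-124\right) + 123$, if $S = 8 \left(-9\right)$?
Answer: $9051$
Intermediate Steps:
$S = -72$
$S \left(-124\right) + 123 = \left(-72\right) \left(-124\right) + 123 = 8928 + 123 = 9051$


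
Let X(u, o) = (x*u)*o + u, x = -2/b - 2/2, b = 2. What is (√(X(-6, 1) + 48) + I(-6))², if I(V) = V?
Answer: 90 - 36*√6 ≈ 1.8184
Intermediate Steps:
x = -2 (x = -2/2 - 2/2 = -2*½ - 2*½ = -1 - 1 = -2)
X(u, o) = u - 2*o*u (X(u, o) = (-2*u)*o + u = -2*o*u + u = u - 2*o*u)
(√(X(-6, 1) + 48) + I(-6))² = (√(-6*(1 - 2*1) + 48) - 6)² = (√(-6*(1 - 2) + 48) - 6)² = (√(-6*(-1) + 48) - 6)² = (√(6 + 48) - 6)² = (√54 - 6)² = (3*√6 - 6)² = (-6 + 3*√6)²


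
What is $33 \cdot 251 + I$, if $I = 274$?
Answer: $8557$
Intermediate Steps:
$33 \cdot 251 + I = 33 \cdot 251 + 274 = 8283 + 274 = 8557$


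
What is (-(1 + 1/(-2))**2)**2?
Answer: 1/16 ≈ 0.062500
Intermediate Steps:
(-(1 + 1/(-2))**2)**2 = (-(1 + 1*(-1/2))**2)**2 = (-(1 - 1/2)**2)**2 = (-(1/2)**2)**2 = (-1*1/4)**2 = (-1/4)**2 = 1/16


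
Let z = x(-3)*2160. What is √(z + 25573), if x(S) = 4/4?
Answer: √27733 ≈ 166.53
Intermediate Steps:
x(S) = 1 (x(S) = 4*(¼) = 1)
z = 2160 (z = 1*2160 = 2160)
√(z + 25573) = √(2160 + 25573) = √27733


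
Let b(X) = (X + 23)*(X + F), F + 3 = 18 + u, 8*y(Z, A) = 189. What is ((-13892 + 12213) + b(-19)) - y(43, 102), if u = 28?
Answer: -12853/8 ≈ -1606.6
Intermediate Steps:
y(Z, A) = 189/8 (y(Z, A) = (⅛)*189 = 189/8)
F = 43 (F = -3 + (18 + 28) = -3 + 46 = 43)
b(X) = (23 + X)*(43 + X) (b(X) = (X + 23)*(X + 43) = (23 + X)*(43 + X))
((-13892 + 12213) + b(-19)) - y(43, 102) = ((-13892 + 12213) + (989 + (-19)² + 66*(-19))) - 1*189/8 = (-1679 + (989 + 361 - 1254)) - 189/8 = (-1679 + 96) - 189/8 = -1583 - 189/8 = -12853/8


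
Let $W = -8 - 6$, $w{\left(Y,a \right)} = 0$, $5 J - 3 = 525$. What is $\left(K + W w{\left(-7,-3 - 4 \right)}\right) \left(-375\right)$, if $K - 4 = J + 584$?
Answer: $-260100$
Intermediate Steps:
$J = \frac{528}{5}$ ($J = \frac{3}{5} + \frac{1}{5} \cdot 525 = \frac{3}{5} + 105 = \frac{528}{5} \approx 105.6$)
$W = -14$ ($W = -8 - 6 = -14$)
$K = \frac{3468}{5}$ ($K = 4 + \left(\frac{528}{5} + 584\right) = 4 + \frac{3448}{5} = \frac{3468}{5} \approx 693.6$)
$\left(K + W w{\left(-7,-3 - 4 \right)}\right) \left(-375\right) = \left(\frac{3468}{5} - 0\right) \left(-375\right) = \left(\frac{3468}{5} + 0\right) \left(-375\right) = \frac{3468}{5} \left(-375\right) = -260100$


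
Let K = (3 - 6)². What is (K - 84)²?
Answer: 5625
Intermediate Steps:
K = 9 (K = (-3)² = 9)
(K - 84)² = (9 - 84)² = (-75)² = 5625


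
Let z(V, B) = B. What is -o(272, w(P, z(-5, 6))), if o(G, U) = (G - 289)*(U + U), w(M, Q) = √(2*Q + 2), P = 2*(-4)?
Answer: 34*√14 ≈ 127.22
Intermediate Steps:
P = -8
w(M, Q) = √(2 + 2*Q)
o(G, U) = 2*U*(-289 + G) (o(G, U) = (-289 + G)*(2*U) = 2*U*(-289 + G))
-o(272, w(P, z(-5, 6))) = -2*√(2 + 2*6)*(-289 + 272) = -2*√(2 + 12)*(-17) = -2*√14*(-17) = -(-34)*√14 = 34*√14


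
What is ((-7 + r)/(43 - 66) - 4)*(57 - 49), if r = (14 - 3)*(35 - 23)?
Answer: -1736/23 ≈ -75.478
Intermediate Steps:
r = 132 (r = 11*12 = 132)
((-7 + r)/(43 - 66) - 4)*(57 - 49) = ((-7 + 132)/(43 - 66) - 4)*(57 - 49) = (125/(-23) - 4)*8 = (125*(-1/23) - 4)*8 = (-125/23 - 4)*8 = -217/23*8 = -1736/23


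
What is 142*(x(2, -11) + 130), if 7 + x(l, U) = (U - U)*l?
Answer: 17466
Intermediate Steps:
x(l, U) = -7 (x(l, U) = -7 + (U - U)*l = -7 + 0*l = -7 + 0 = -7)
142*(x(2, -11) + 130) = 142*(-7 + 130) = 142*123 = 17466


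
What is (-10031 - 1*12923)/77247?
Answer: -22954/77247 ≈ -0.29715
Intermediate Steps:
(-10031 - 1*12923)/77247 = (-10031 - 12923)*(1/77247) = -22954*1/77247 = -22954/77247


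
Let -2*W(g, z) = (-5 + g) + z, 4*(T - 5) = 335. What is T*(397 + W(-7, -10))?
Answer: 36210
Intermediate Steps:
T = 355/4 (T = 5 + (1/4)*335 = 5 + 335/4 = 355/4 ≈ 88.750)
W(g, z) = 5/2 - g/2 - z/2 (W(g, z) = -((-5 + g) + z)/2 = -(-5 + g + z)/2 = 5/2 - g/2 - z/2)
T*(397 + W(-7, -10)) = 355*(397 + (5/2 - 1/2*(-7) - 1/2*(-10)))/4 = 355*(397 + (5/2 + 7/2 + 5))/4 = 355*(397 + 11)/4 = (355/4)*408 = 36210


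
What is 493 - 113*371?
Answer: -41430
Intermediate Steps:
493 - 113*371 = 493 - 41923 = -41430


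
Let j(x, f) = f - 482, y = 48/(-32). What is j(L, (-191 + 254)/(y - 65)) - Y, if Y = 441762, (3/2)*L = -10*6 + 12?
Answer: -8402654/19 ≈ -4.4225e+5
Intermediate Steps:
y = -3/2 (y = 48*(-1/32) = -3/2 ≈ -1.5000)
L = -32 (L = 2*(-10*6 + 12)/3 = 2*(-60 + 12)/3 = (2/3)*(-48) = -32)
j(x, f) = -482 + f
j(L, (-191 + 254)/(y - 65)) - Y = (-482 + (-191 + 254)/(-3/2 - 65)) - 1*441762 = (-482 + 63/(-133/2)) - 441762 = (-482 + 63*(-2/133)) - 441762 = (-482 - 18/19) - 441762 = -9176/19 - 441762 = -8402654/19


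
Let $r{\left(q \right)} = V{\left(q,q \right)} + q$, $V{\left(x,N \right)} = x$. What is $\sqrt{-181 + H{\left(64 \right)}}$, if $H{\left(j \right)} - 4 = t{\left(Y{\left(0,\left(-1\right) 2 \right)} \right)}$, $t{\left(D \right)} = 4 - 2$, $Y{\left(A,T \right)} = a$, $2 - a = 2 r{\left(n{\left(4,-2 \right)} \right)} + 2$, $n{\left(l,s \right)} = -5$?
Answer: $5 i \sqrt{7} \approx 13.229 i$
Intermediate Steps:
$r{\left(q \right)} = 2 q$ ($r{\left(q \right)} = q + q = 2 q$)
$a = 20$ ($a = 2 - \left(2 \cdot 2 \left(-5\right) + 2\right) = 2 - \left(2 \left(-10\right) + 2\right) = 2 - \left(-20 + 2\right) = 2 - -18 = 2 + 18 = 20$)
$Y{\left(A,T \right)} = 20$
$t{\left(D \right)} = 2$ ($t{\left(D \right)} = 4 - 2 = 2$)
$H{\left(j \right)} = 6$ ($H{\left(j \right)} = 4 + 2 = 6$)
$\sqrt{-181 + H{\left(64 \right)}} = \sqrt{-181 + 6} = \sqrt{-175} = 5 i \sqrt{7}$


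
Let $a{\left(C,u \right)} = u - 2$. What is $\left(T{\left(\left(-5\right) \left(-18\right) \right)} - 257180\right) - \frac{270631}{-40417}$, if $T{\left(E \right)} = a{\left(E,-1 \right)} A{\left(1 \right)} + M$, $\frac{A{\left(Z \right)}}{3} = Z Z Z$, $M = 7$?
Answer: $- \frac{10394254263}{40417} \approx -2.5718 \cdot 10^{5}$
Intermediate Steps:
$a{\left(C,u \right)} = -2 + u$ ($a{\left(C,u \right)} = u - 2 = -2 + u$)
$A{\left(Z \right)} = 3 Z^{3}$ ($A{\left(Z \right)} = 3 Z Z Z = 3 Z^{2} Z = 3 Z^{3}$)
$T{\left(E \right)} = -2$ ($T{\left(E \right)} = \left(-2 - 1\right) 3 \cdot 1^{3} + 7 = - 3 \cdot 3 \cdot 1 + 7 = \left(-3\right) 3 + 7 = -9 + 7 = -2$)
$\left(T{\left(\left(-5\right) \left(-18\right) \right)} - 257180\right) - \frac{270631}{-40417} = \left(-2 - 257180\right) - \frac{270631}{-40417} = -257182 - - \frac{270631}{40417} = -257182 + \frac{270631}{40417} = - \frac{10394254263}{40417}$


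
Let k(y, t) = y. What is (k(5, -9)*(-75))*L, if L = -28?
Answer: 10500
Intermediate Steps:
(k(5, -9)*(-75))*L = (5*(-75))*(-28) = -375*(-28) = 10500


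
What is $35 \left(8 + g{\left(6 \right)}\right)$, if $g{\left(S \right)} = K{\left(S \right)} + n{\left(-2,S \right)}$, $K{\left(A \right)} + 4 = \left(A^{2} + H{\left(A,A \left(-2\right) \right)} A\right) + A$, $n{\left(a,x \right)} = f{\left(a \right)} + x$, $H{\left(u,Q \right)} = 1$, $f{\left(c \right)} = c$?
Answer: $1960$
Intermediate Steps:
$n{\left(a,x \right)} = a + x$
$K{\left(A \right)} = -4 + A^{2} + 2 A$ ($K{\left(A \right)} = -4 + \left(\left(A^{2} + 1 A\right) + A\right) = -4 + \left(\left(A^{2} + A\right) + A\right) = -4 + \left(\left(A + A^{2}\right) + A\right) = -4 + \left(A^{2} + 2 A\right) = -4 + A^{2} + 2 A$)
$g{\left(S \right)} = -6 + S^{2} + 3 S$ ($g{\left(S \right)} = \left(-4 + S^{2} + 2 S\right) + \left(-2 + S\right) = -6 + S^{2} + 3 S$)
$35 \left(8 + g{\left(6 \right)}\right) = 35 \left(8 + \left(-6 + 6^{2} + 3 \cdot 6\right)\right) = 35 \left(8 + \left(-6 + 36 + 18\right)\right) = 35 \left(8 + 48\right) = 35 \cdot 56 = 1960$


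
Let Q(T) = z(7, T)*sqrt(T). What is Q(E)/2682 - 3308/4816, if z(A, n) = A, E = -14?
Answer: -827/1204 + 7*I*sqrt(14)/2682 ≈ -0.68688 + 0.0097657*I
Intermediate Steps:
Q(T) = 7*sqrt(T)
Q(E)/2682 - 3308/4816 = (7*sqrt(-14))/2682 - 3308/4816 = (7*(I*sqrt(14)))*(1/2682) - 3308*1/4816 = (7*I*sqrt(14))*(1/2682) - 827/1204 = 7*I*sqrt(14)/2682 - 827/1204 = -827/1204 + 7*I*sqrt(14)/2682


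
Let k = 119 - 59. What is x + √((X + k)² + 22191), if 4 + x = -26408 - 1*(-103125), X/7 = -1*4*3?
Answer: 76713 + √22767 ≈ 76864.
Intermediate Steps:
X = -84 (X = 7*(-1*4*3) = 7*(-4*3) = 7*(-12) = -84)
k = 60
x = 76713 (x = -4 + (-26408 - 1*(-103125)) = -4 + (-26408 + 103125) = -4 + 76717 = 76713)
x + √((X + k)² + 22191) = 76713 + √((-84 + 60)² + 22191) = 76713 + √((-24)² + 22191) = 76713 + √(576 + 22191) = 76713 + √22767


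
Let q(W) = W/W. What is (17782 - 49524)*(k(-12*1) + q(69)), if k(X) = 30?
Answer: -984002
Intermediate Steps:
q(W) = 1
(17782 - 49524)*(k(-12*1) + q(69)) = (17782 - 49524)*(30 + 1) = -31742*31 = -984002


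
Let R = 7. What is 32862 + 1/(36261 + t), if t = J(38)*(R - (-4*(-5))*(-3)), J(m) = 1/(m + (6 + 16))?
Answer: 71498740734/2175727 ≈ 32862.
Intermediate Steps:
J(m) = 1/(22 + m) (J(m) = 1/(m + 22) = 1/(22 + m))
t = 67/60 (t = (7 - (-4*(-5))*(-3))/(22 + 38) = (7 - 20*(-3))/60 = (7 - 1*(-60))/60 = (7 + 60)/60 = (1/60)*67 = 67/60 ≈ 1.1167)
32862 + 1/(36261 + t) = 32862 + 1/(36261 + 67/60) = 32862 + 1/(2175727/60) = 32862 + 60/2175727 = 71498740734/2175727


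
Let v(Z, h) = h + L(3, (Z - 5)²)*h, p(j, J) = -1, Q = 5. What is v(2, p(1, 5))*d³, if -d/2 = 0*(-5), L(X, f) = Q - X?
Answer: 0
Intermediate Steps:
L(X, f) = 5 - X
v(Z, h) = 3*h (v(Z, h) = h + (5 - 1*3)*h = h + (5 - 3)*h = h + 2*h = 3*h)
d = 0 (d = -0*(-5) = -2*0 = 0)
v(2, p(1, 5))*d³ = (3*(-1))*0³ = -3*0 = 0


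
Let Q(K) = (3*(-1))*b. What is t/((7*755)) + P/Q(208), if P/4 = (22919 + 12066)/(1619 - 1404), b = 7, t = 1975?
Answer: -4175233/136353 ≈ -30.621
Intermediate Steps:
P = 27988/43 (P = 4*((22919 + 12066)/(1619 - 1404)) = 4*(34985/215) = 4*(34985*(1/215)) = 4*(6997/43) = 27988/43 ≈ 650.88)
Q(K) = -21 (Q(K) = (3*(-1))*7 = -3*7 = -21)
t/((7*755)) + P/Q(208) = 1975/((7*755)) + (27988/43)/(-21) = 1975/5285 + (27988/43)*(-1/21) = 1975*(1/5285) - 27988/903 = 395/1057 - 27988/903 = -4175233/136353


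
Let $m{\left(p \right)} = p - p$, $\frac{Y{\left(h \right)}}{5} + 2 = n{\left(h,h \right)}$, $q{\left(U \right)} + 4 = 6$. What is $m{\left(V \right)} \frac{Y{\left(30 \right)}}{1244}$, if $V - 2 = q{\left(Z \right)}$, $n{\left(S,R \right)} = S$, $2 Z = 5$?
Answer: $0$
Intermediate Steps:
$Z = \frac{5}{2}$ ($Z = \frac{1}{2} \cdot 5 = \frac{5}{2} \approx 2.5$)
$q{\left(U \right)} = 2$ ($q{\left(U \right)} = -4 + 6 = 2$)
$Y{\left(h \right)} = -10 + 5 h$
$V = 4$ ($V = 2 + 2 = 4$)
$m{\left(p \right)} = 0$
$m{\left(V \right)} \frac{Y{\left(30 \right)}}{1244} = 0 \frac{-10 + 5 \cdot 30}{1244} = 0 \left(-10 + 150\right) \frac{1}{1244} = 0 \cdot 140 \cdot \frac{1}{1244} = 0 \cdot \frac{35}{311} = 0$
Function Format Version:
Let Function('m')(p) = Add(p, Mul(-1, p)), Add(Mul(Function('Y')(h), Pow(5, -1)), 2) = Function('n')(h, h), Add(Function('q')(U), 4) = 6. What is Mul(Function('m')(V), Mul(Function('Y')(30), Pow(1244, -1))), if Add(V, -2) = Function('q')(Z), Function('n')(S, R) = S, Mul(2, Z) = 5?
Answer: 0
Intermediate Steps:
Z = Rational(5, 2) (Z = Mul(Rational(1, 2), 5) = Rational(5, 2) ≈ 2.5000)
Function('q')(U) = 2 (Function('q')(U) = Add(-4, 6) = 2)
Function('Y')(h) = Add(-10, Mul(5, h))
V = 4 (V = Add(2, 2) = 4)
Function('m')(p) = 0
Mul(Function('m')(V), Mul(Function('Y')(30), Pow(1244, -1))) = Mul(0, Mul(Add(-10, Mul(5, 30)), Pow(1244, -1))) = Mul(0, Mul(Add(-10, 150), Rational(1, 1244))) = Mul(0, Mul(140, Rational(1, 1244))) = Mul(0, Rational(35, 311)) = 0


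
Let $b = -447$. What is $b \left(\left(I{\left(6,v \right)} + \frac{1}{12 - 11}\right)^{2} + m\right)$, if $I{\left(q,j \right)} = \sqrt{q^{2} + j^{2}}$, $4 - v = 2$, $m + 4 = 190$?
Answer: $-101469 - 1788 \sqrt{10} \approx -1.0712 \cdot 10^{5}$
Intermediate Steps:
$m = 186$ ($m = -4 + 190 = 186$)
$v = 2$ ($v = 4 - 2 = 2$)
$I{\left(q,j \right)} = \sqrt{j^{2} + q^{2}}$
$b \left(\left(I{\left(6,v \right)} + \frac{1}{12 - 11}\right)^{2} + m\right) = - 447 \left(\left(\sqrt{2^{2} + 6^{2}} + \frac{1}{12 - 11}\right)^{2} + 186\right) = - 447 \left(\left(\sqrt{4 + 36} + 1^{-1}\right)^{2} + 186\right) = - 447 \left(\left(\sqrt{40} + 1\right)^{2} + 186\right) = - 447 \left(\left(2 \sqrt{10} + 1\right)^{2} + 186\right) = - 447 \left(\left(1 + 2 \sqrt{10}\right)^{2} + 186\right) = - 447 \left(186 + \left(1 + 2 \sqrt{10}\right)^{2}\right) = -83142 - 447 \left(1 + 2 \sqrt{10}\right)^{2}$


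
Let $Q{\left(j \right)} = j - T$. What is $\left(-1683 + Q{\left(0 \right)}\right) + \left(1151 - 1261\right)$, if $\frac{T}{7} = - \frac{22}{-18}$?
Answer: $- \frac{16214}{9} \approx -1801.6$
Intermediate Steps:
$T = \frac{77}{9}$ ($T = 7 \left(- \frac{22}{-18}\right) = 7 \left(\left(-22\right) \left(- \frac{1}{18}\right)\right) = 7 \cdot \frac{11}{9} = \frac{77}{9} \approx 8.5556$)
$Q{\left(j \right)} = - \frac{77}{9} + j$ ($Q{\left(j \right)} = j - \frac{77}{9} = - \frac{77}{9} + j$)
$\left(-1683 + Q{\left(0 \right)}\right) + \left(1151 - 1261\right) = \left(-1683 + \left(- \frac{77}{9} + 0\right)\right) + \left(1151 - 1261\right) = \left(-1683 - \frac{77}{9}\right) - 110 = - \frac{15224}{9} - 110 = - \frac{16214}{9}$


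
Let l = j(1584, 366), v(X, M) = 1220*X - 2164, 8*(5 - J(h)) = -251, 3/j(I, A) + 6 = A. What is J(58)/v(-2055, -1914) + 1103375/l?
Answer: 2657912799359709/20074112 ≈ 1.3240e+8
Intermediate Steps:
j(I, A) = 3/(-6 + A)
J(h) = 291/8 (J(h) = 5 - 1/8*(-251) = 5 + 251/8 = 291/8)
v(X, M) = -2164 + 1220*X
l = 1/120 (l = 3/(-6 + 366) = 3/360 = 3*(1/360) = 1/120 ≈ 0.0083333)
J(58)/v(-2055, -1914) + 1103375/l = 291/(8*(-2164 + 1220*(-2055))) + 1103375/(1/120) = 291/(8*(-2164 - 2507100)) + 1103375*120 = (291/8)/(-2509264) + 132405000 = (291/8)*(-1/2509264) + 132405000 = -291/20074112 + 132405000 = 2657912799359709/20074112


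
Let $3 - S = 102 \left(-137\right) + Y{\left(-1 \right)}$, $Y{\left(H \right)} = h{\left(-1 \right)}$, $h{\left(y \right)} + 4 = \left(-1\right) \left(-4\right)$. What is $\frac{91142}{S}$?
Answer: $\frac{91142}{13977} \approx 6.5209$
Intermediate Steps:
$h{\left(y \right)} = 0$ ($h{\left(y \right)} = -4 - -4 = -4 + 4 = 0$)
$Y{\left(H \right)} = 0$
$S = 13977$ ($S = 3 - \left(102 \left(-137\right) + 0\right) = 3 - \left(-13974 + 0\right) = 3 - -13974 = 3 + 13974 = 13977$)
$\frac{91142}{S} = \frac{91142}{13977}$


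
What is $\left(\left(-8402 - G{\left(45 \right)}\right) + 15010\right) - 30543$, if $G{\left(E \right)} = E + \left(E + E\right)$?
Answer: $-24070$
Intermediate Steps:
$G{\left(E \right)} = 3 E$ ($G{\left(E \right)} = E + 2 E = 3 E$)
$\left(\left(-8402 - G{\left(45 \right)}\right) + 15010\right) - 30543 = \left(\left(-8402 - 3 \cdot 45\right) + 15010\right) - 30543 = \left(\left(-8402 - 135\right) + 15010\right) - 30543 = \left(-8537 + 15010\right) - 30543 = 6473 - 30543 = -24070$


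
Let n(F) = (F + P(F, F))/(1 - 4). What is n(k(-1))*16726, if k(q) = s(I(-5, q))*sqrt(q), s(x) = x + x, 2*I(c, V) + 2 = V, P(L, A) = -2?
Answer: 33452/3 + 16726*I ≈ 11151.0 + 16726.0*I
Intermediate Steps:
I(c, V) = -1 + V/2
s(x) = 2*x
k(q) = sqrt(q)*(-2 + q) (k(q) = (2*(-1 + q/2))*sqrt(q) = (-2 + q)*sqrt(q) = sqrt(q)*(-2 + q))
n(F) = 2/3 - F/3 (n(F) = (F - 2)/(1 - 4) = (-2 + F)/(-3) = (-2 + F)*(-1/3) = 2/3 - F/3)
n(k(-1))*16726 = (2/3 - sqrt(-1)*(-2 - 1)/3)*16726 = (2/3 - I*(-3)/3)*16726 = (2/3 - (-1)*I)*16726 = (2/3 + I)*16726 = 33452/3 + 16726*I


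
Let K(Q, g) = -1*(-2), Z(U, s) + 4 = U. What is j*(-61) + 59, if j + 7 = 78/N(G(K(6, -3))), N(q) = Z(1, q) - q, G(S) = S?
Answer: 7188/5 ≈ 1437.6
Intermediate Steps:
Z(U, s) = -4 + U
K(Q, g) = 2
N(q) = -3 - q (N(q) = (-4 + 1) - q = -3 - q)
j = -113/5 (j = -7 + 78/(-3 - 1*2) = -7 + 78/(-3 - 2) = -7 + 78/(-5) = -7 + 78*(-⅕) = -7 - 78/5 = -113/5 ≈ -22.600)
j*(-61) + 59 = -113/5*(-61) + 59 = 6893/5 + 59 = 7188/5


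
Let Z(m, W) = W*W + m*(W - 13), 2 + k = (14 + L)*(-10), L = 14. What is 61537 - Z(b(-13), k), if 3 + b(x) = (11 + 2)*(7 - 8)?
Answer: -22707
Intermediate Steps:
b(x) = -16 (b(x) = -3 + (11 + 2)*(7 - 8) = -3 + 13*(-1) = -3 - 13 = -16)
k = -282 (k = -2 + (14 + 14)*(-10) = -2 + 28*(-10) = -2 - 280 = -282)
Z(m, W) = W² + m*(-13 + W)
61537 - Z(b(-13), k) = 61537 - ((-282)² - 13*(-16) - 282*(-16)) = 61537 - (79524 + 208 + 4512) = 61537 - 1*84244 = 61537 - 84244 = -22707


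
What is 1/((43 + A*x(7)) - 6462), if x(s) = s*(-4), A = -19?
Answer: -1/5887 ≈ -0.00016987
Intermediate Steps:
x(s) = -4*s
1/((43 + A*x(7)) - 6462) = 1/((43 - (-76)*7) - 6462) = 1/((43 - 19*(-28)) - 6462) = 1/((43 + 532) - 6462) = 1/(575 - 6462) = 1/(-5887) = -1/5887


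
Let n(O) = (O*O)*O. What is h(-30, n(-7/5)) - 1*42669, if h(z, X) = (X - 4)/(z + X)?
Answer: -174643374/4093 ≈ -42669.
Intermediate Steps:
n(O) = O³ (n(O) = O²*O = O³)
h(z, X) = (-4 + X)/(X + z)
h(-30, n(-7/5)) - 1*42669 = (-4 + (-7/5)³)/((-7/5)³ - 30) - 1*42669 = (-4 + (-7*⅕)³)/((-7*⅕)³ - 30) - 42669 = (-4 + (-7/5)³)/((-7/5)³ - 30) - 42669 = (-4 - 343/125)/(-343/125 - 30) - 42669 = -843/125/(-4093/125) - 42669 = -125/4093*(-843/125) - 42669 = 843/4093 - 42669 = -174643374/4093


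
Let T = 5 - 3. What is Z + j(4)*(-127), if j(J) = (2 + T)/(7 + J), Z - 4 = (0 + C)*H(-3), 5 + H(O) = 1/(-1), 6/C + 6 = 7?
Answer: -860/11 ≈ -78.182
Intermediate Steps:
T = 2
C = 6 (C = 6/(-6 + 7) = 6/1 = 6*1 = 6)
H(O) = -6 (H(O) = -5 + 1/(-1) = -5 - 1 = -6)
Z = -32 (Z = 4 + (0 + 6)*(-6) = 4 + 6*(-6) = 4 - 36 = -32)
j(J) = 4/(7 + J) (j(J) = (2 + 2)/(7 + J) = 4/(7 + J))
Z + j(4)*(-127) = -32 + (4/(7 + 4))*(-127) = -32 + (4/11)*(-127) = -32 - 508/11 = -860/11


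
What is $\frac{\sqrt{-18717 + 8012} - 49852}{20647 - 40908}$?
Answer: $\frac{49852}{20261} - \frac{i \sqrt{10705}}{20261} \approx 2.4605 - 0.0051066 i$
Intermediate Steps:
$\frac{\sqrt{-18717 + 8012} - 49852}{20647 - 40908} = \frac{\sqrt{-10705} - 49852}{-20261} = \left(i \sqrt{10705} - 49852\right) \left(- \frac{1}{20261}\right) = \left(-49852 + i \sqrt{10705}\right) \left(- \frac{1}{20261}\right) = \frac{49852}{20261} - \frac{i \sqrt{10705}}{20261}$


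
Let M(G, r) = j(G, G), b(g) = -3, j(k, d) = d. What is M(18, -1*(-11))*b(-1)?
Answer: -54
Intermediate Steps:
M(G, r) = G
M(18, -1*(-11))*b(-1) = 18*(-3) = -54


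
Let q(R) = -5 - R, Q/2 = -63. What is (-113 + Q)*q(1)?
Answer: 1434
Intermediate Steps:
Q = -126 (Q = 2*(-63) = -126)
(-113 + Q)*q(1) = (-113 - 126)*(-5 - 1*1) = -239*(-5 - 1) = -239*(-6) = 1434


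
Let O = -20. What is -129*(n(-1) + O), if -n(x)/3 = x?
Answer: 2193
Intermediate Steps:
n(x) = -3*x
-129*(n(-1) + O) = -129*(-3*(-1) - 20) = -129*(3 - 20) = -129*(-17) = 2193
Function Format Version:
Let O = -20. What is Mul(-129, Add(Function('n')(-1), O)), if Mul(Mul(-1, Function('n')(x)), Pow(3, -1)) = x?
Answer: 2193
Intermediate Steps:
Function('n')(x) = Mul(-3, x)
Mul(-129, Add(Function('n')(-1), O)) = Mul(-129, Add(Mul(-3, -1), -20)) = Mul(-129, Add(3, -20)) = Mul(-129, -17) = 2193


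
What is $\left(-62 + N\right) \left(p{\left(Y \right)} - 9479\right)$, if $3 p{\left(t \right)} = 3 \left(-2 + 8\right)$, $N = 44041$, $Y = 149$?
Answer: $-416613067$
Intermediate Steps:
$p{\left(t \right)} = 6$ ($p{\left(t \right)} = \frac{3 \left(-2 + 8\right)}{3} = \frac{3 \cdot 6}{3} = \frac{1}{3} \cdot 18 = 6$)
$\left(-62 + N\right) \left(p{\left(Y \right)} - 9479\right) = \left(-62 + 44041\right) \left(6 - 9479\right) = 43979 \left(-9473\right) = -416613067$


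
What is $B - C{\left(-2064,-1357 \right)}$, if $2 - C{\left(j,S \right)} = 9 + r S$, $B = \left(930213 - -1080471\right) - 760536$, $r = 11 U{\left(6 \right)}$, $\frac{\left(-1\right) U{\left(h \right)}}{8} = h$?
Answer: $1966651$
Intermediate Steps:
$U{\left(h \right)} = - 8 h$
$r = -528$ ($r = 11 \left(\left(-8\right) 6\right) = 11 \left(-48\right) = -528$)
$B = 1250148$ ($B = \left(930213 + 1080471\right) - 760536 = 2010684 - 760536 = 1250148$)
$C{\left(j,S \right)} = -7 + 528 S$ ($C{\left(j,S \right)} = 2 - \left(9 - 528 S\right) = 2 + \left(-9 + 528 S\right) = -7 + 528 S$)
$B - C{\left(-2064,-1357 \right)} = 1250148 - \left(-7 + 528 \left(-1357\right)\right) = 1250148 - \left(-7 - 716496\right) = 1250148 - -716503 = 1250148 + 716503 = 1966651$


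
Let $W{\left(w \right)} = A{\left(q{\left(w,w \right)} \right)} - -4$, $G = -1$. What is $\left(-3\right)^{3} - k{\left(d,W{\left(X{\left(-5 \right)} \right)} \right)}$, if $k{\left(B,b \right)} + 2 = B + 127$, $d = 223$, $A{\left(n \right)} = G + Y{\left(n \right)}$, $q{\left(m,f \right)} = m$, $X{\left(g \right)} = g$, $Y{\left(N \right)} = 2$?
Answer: $-375$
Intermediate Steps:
$A{\left(n \right)} = 1$ ($A{\left(n \right)} = -1 + 2 = 1$)
$W{\left(w \right)} = 5$ ($W{\left(w \right)} = 1 - -4 = 1 + 4 = 5$)
$k{\left(B,b \right)} = 125 + B$ ($k{\left(B,b \right)} = -2 + \left(B + 127\right) = -2 + \left(127 + B\right) = 125 + B$)
$\left(-3\right)^{3} - k{\left(d,W{\left(X{\left(-5 \right)} \right)} \right)} = \left(-3\right)^{3} - \left(125 + 223\right) = -27 - 348 = -375$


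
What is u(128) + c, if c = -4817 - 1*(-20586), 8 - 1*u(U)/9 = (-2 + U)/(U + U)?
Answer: 2027081/128 ≈ 15837.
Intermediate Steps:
u(U) = 72 - 9*(-2 + U)/(2*U) (u(U) = 72 - 9*(-2 + U)/(U + U) = 72 - 9*(-2 + U)/(2*U))
c = 15769 (c = -4817 + 20586 = 15769)
u(128) + c = (135/2 + 9/128) + 15769 = 8649/128 + 15769 = 2027081/128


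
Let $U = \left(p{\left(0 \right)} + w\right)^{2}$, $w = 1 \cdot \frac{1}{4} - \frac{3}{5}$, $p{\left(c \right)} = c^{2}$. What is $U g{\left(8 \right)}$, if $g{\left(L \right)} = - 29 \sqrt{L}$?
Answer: $- \frac{1421 \sqrt{2}}{200} \approx -10.048$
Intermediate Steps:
$w = - \frac{7}{20}$ ($w = 1 \cdot \frac{1}{4} - \frac{3}{5} = \frac{1}{4} - \frac{3}{5} = - \frac{7}{20} \approx -0.35$)
$U = \frac{49}{400}$ ($U = \left(0^{2} - \frac{7}{20}\right)^{2} = \left(0 - \frac{7}{20}\right)^{2} = \left(- \frac{7}{20}\right)^{2} = \frac{49}{400} \approx 0.1225$)
$U g{\left(8 \right)} = \frac{49 \left(- 29 \sqrt{8}\right)}{400} = \frac{49 \left(- 29 \cdot 2 \sqrt{2}\right)}{400} = \frac{49 \left(- 58 \sqrt{2}\right)}{400} = - \frac{1421 \sqrt{2}}{200}$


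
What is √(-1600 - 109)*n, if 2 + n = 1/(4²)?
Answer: -31*I*√1709/16 ≈ -80.096*I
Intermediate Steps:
n = -31/16 (n = -2 + 1/(4²) = -2 + 1/16 = -31/16 ≈ -1.9375)
√(-1600 - 109)*n = √(-1600 - 109)*(-31/16) = √(-1709)*(-31/16) = (I*√1709)*(-31/16) = -31*I*√1709/16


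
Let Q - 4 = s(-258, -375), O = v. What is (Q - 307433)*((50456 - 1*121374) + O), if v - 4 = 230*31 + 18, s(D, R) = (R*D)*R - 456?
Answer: 2333142782410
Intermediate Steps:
s(D, R) = -456 + D*R² (s(D, R) = (D*R)*R - 456 = D*R² - 456 = -456 + D*R²)
v = 7152 (v = 4 + (230*31 + 18) = 4 + (7130 + 18) = 4 + 7148 = 7152)
O = 7152
Q = -36281702 (Q = 4 + (-456 - 258*(-375)²) = 4 + (-456 - 258*140625) = 4 + (-456 - 36281250) = 4 - 36281706 = -36281702)
(Q - 307433)*((50456 - 1*121374) + O) = (-36281702 - 307433)*((50456 - 1*121374) + 7152) = -36589135*((50456 - 121374) + 7152) = -36589135*(-70918 + 7152) = -36589135*(-63766) = 2333142782410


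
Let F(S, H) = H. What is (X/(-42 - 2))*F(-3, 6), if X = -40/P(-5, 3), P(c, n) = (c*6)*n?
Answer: -2/33 ≈ -0.060606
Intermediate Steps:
P(c, n) = 6*c*n (P(c, n) = (6*c)*n = 6*c*n)
X = 4/9 (X = -40/(6*(-5)*3) = -40/(-90) = -40*(-1/90) = 4/9 ≈ 0.44444)
(X/(-42 - 2))*F(-3, 6) = (4/(9*(-42 - 2)))*6 = ((4/9)/(-44))*6 = ((4/9)*(-1/44))*6 = -1/99*6 = -2/33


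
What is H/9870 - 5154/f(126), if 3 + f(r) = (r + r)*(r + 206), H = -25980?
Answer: -24715364/9174823 ≈ -2.6938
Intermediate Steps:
f(r) = -3 + 2*r*(206 + r) (f(r) = -3 + (r + r)*(r + 206) = -3 + (2*r)*(206 + r) = -3 + 2*r*(206 + r))
H/9870 - 5154/f(126) = -25980/9870 - 5154/(-3 + 2*126² + 412*126) = -25980*1/9870 - 5154/(-3 + 2*15876 + 51912) = -866/329 - 5154/(-3 + 31752 + 51912) = -866/329 - 5154/83661 = -866/329 - 5154*1/83661 = -866/329 - 1718/27887 = -24715364/9174823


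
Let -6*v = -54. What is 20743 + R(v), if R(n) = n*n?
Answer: 20824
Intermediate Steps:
v = 9 (v = -1/6*(-54) = 9)
R(n) = n**2
20743 + R(v) = 20743 + 9**2 = 20743 + 81 = 20824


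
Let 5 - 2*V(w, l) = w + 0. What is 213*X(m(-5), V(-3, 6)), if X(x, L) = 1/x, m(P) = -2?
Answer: -213/2 ≈ -106.50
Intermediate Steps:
V(w, l) = 5/2 - w/2 (V(w, l) = 5/2 - (w + 0)/2 = 5/2 - w/2)
213*X(m(-5), V(-3, 6)) = 213/(-2) = 213*(-½) = -213/2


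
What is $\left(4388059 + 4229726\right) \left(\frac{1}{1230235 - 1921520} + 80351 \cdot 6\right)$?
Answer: $\frac{574414402282045413}{138257} \approx 4.1547 \cdot 10^{12}$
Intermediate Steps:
$\left(4388059 + 4229726\right) \left(\frac{1}{1230235 - 1921520} + 80351 \cdot 6\right) = 8617785 \left(\frac{1}{-691285} + 482106\right) = 8617785 \left(- \frac{1}{691285} + 482106\right) = 8617785 \cdot \frac{333272646209}{691285} = \frac{574414402282045413}{138257}$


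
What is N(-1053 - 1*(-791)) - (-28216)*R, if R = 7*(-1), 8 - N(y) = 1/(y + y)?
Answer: -103492095/524 ≈ -1.9750e+5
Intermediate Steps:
N(y) = 8 - 1/(2*y) (N(y) = 8 - 1/(y + y) = 8 - 1/(2*y))
R = -7
N(-1053 - 1*(-791)) - (-28216)*R = (8 - 1/(2*(-1053 - 1*(-791)))) - (-28216)*(-7) = (8 - 1/(2*(-1053 + 791))) - 1*197512 = (8 - ½/(-262)) - 197512 = (8 - ½*(-1/262)) - 197512 = (8 + 1/524) - 197512 = 4193/524 - 197512 = -103492095/524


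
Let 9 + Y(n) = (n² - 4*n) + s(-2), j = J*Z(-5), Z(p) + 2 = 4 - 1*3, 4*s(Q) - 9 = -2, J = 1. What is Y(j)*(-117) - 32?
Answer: 925/4 ≈ 231.25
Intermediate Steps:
s(Q) = 7/4 (s(Q) = 9/4 + (¼)*(-2) = 9/4 - ½ = 7/4)
Z(p) = -1 (Z(p) = -2 + (4 - 1*3) = -2 + (4 - 3) = -2 + 1 = -1)
j = -1 (j = 1*(-1) = -1)
Y(n) = -29/4 + n² - 4*n (Y(n) = -9 + ((n² - 4*n) + 7/4) = -9 + (7/4 + n² - 4*n) = -29/4 + n² - 4*n)
Y(j)*(-117) - 32 = (-29/4 + (-1)² - 4*(-1))*(-117) - 32 = (-29/4 + 1 + 4)*(-117) - 32 = -9/4*(-117) - 32 = 1053/4 - 32 = 925/4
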